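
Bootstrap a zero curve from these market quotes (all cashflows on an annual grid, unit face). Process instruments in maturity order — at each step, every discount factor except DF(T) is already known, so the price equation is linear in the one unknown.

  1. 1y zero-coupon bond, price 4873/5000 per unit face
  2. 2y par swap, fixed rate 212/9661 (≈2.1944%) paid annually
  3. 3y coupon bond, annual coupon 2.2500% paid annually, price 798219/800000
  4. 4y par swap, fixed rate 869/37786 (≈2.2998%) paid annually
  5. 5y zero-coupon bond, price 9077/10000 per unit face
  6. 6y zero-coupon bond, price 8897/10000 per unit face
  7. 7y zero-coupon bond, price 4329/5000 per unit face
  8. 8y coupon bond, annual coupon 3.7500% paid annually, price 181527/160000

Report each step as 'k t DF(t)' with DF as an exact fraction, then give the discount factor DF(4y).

step 1 [1y] zero: DF = P = 4873/5000 ≈ 0.974600
step 2 [2y] swap r/1=212/9661: DF=(1 − 212/9661·(0.974600))/(1+212/9661) = 1197/1250 ≈ 0.957600
step 3 [3y] bond c/1=9/400: DF=(798219/800000 − 9/400·(0.974600+0.957600))/(1+9/400) = 9333/10000 ≈ 0.933300
step 4 [4y] swap r/1=869/37786: DF=(1 − 869/37786·(0.974600+0.957600+0.933300))/(1+869/37786) = 9131/10000 ≈ 0.913100
step 5 [5y] zero: DF = P = 9077/10000 ≈ 0.907700
step 6 [6y] zero: DF = P = 8897/10000 ≈ 0.889700
step 7 [7y] zero: DF = P = 4329/5000 ≈ 0.865800
step 8 [8y] bond c/1=3/80: DF=(181527/160000 − 3/80·(0.974600+0.957600+0.933300+0.913100+0.907700+0.889700+0.865800))/(1+3/80) = 8607/10000 ≈ 0.860700

1 1 4873/5000
2 2 1197/1250
3 3 9333/10000
4 4 9131/10000
5 5 9077/10000
6 6 8897/10000
7 7 4329/5000
8 8 8607/10000
DF(4y) = 9131/10000 ≈ 0.913100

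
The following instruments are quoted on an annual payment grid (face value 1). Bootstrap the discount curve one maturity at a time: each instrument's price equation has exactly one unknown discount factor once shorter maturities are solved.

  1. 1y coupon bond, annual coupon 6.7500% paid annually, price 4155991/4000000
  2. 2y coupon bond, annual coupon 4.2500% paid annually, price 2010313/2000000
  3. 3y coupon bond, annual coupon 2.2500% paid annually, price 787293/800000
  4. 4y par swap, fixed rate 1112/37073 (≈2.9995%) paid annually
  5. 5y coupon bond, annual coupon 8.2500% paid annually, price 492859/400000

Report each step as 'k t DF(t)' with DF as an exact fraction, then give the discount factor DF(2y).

step 1 [1y] bond c/1=27/400: DF=(4155991/4000000 − 27/400·(0))/(1+27/400) = 9733/10000 ≈ 0.973300
step 2 [2y] bond c/1=17/400: DF=(2010313/2000000 − 17/400·(0.973300))/(1+17/400) = 1849/2000 ≈ 0.924500
step 3 [3y] bond c/1=9/400: DF=(787293/800000 − 9/400·(0.973300+0.924500))/(1+9/400) = 9207/10000 ≈ 0.920700
step 4 [4y] swap r/1=1112/37073: DF=(1 − 1112/37073·(0.973300+0.924500+0.920700))/(1+1112/37073) = 1111/1250 ≈ 0.888800
step 5 [5y] bond c/1=33/400: DF=(492859/400000 − 33/400·(0.973300+0.924500+0.920700+0.888800))/(1+33/400) = 8557/10000 ≈ 0.855700

1 1 9733/10000
2 2 1849/2000
3 3 9207/10000
4 4 1111/1250
5 5 8557/10000
DF(2y) = 1849/2000 ≈ 0.924500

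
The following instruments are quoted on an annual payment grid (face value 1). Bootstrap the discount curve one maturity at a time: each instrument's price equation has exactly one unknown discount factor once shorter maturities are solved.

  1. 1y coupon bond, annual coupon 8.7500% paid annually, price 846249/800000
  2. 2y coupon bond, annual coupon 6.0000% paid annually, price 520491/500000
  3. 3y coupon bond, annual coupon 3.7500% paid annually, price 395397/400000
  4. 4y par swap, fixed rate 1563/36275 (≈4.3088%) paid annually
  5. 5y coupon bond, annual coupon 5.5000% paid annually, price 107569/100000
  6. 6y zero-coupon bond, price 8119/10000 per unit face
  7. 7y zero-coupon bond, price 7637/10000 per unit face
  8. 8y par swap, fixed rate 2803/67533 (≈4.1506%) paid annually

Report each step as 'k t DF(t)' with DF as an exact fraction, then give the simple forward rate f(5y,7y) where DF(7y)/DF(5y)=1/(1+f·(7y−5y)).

step 1 [1y] bond c/1=7/80: DF=(846249/800000 − 7/80·(0))/(1+7/80) = 9727/10000 ≈ 0.972700
step 2 [2y] bond c/1=3/50: DF=(520491/500000 − 3/50·(0.972700))/(1+3/50) = 927/1000 ≈ 0.927000
step 3 [3y] bond c/1=3/80: DF=(395397/400000 − 3/80·(0.972700+0.927000))/(1+3/80) = 8841/10000 ≈ 0.884100
step 4 [4y] swap r/1=1563/36275: DF=(1 − 1563/36275·(0.972700+0.927000+0.884100))/(1+1563/36275) = 8437/10000 ≈ 0.843700
step 5 [5y] bond c/1=11/200: DF=(107569/100000 − 11/200·(0.972700+0.927000+0.884100+0.843700))/(1+11/200) = 1661/2000 ≈ 0.830500
step 6 [6y] zero: DF = P = 8119/10000 ≈ 0.811900
step 7 [7y] zero: DF = P = 7637/10000 ≈ 0.763700
step 8 [8y] swap r/1=2803/67533: DF=(1 − 2803/67533·(0.972700+0.927000+0.884100+0.843700+0.830500+0.811900+0.763700))/(1+2803/67533) = 7197/10000 ≈ 0.719700

1 1 9727/10000
2 2 927/1000
3 3 8841/10000
4 4 8437/10000
5 5 1661/2000
6 6 8119/10000
7 7 7637/10000
8 8 7197/10000
f(5y,7y) = ((1661/2000)/(7637/10000) − 1)/(2) = 334/7637 ≈ 4.3734%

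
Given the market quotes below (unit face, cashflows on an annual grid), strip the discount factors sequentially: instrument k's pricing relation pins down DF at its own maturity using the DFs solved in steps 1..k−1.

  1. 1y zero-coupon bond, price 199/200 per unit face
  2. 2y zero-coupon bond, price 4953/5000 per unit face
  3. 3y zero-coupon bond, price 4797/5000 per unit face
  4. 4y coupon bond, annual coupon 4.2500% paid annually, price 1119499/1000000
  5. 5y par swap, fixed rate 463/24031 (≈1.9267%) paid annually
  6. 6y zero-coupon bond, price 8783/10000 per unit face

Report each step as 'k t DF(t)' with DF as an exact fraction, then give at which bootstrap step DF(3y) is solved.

step 1 [1y] zero: DF = P = 199/200 ≈ 0.995000
step 2 [2y] zero: DF = P = 4953/5000 ≈ 0.990600
step 3 [3y] zero: DF = P = 4797/5000 ≈ 0.959400
step 4 [4y] bond c/1=17/400: DF=(1119499/1000000 − 17/400·(0.995000+0.990600+0.959400))/(1+17/400) = 4769/5000 ≈ 0.953800
step 5 [5y] swap r/1=463/24031: DF=(1 − 463/24031·(0.995000+0.990600+0.959400+0.953800))/(1+463/24031) = 4537/5000 ≈ 0.907400
step 6 [6y] zero: DF = P = 8783/10000 ≈ 0.878300

1 1 199/200
2 2 4953/5000
3 3 4797/5000
4 4 4769/5000
5 5 4537/5000
6 6 8783/10000
DF(3y) is solved at step 3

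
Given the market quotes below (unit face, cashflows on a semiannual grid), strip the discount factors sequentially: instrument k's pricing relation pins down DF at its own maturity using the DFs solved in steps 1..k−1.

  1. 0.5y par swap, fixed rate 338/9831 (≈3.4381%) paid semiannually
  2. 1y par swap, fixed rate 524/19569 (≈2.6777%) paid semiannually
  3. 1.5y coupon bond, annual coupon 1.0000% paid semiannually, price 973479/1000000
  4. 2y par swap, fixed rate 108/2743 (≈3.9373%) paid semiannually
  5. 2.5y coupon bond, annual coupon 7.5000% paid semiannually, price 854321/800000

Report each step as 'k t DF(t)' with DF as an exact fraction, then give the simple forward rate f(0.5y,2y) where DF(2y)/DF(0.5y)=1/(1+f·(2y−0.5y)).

step 1 [0.5y] swap r/2=169/9831: DF=(1 − 169/9831·(0))/(1+169/9831) = 9831/10000 ≈ 0.983100
step 2 [1y] swap r/2=262/19569: DF=(1 − 262/19569·(0.983100))/(1+262/19569) = 4869/5000 ≈ 0.973800
step 3 [1.5y] bond c/2=1/200: DF=(973479/1000000 − 1/200·(0.983100+0.973800))/(1+1/200) = 9589/10000 ≈ 0.958900
step 4 [2y] swap r/2=54/2743: DF=(1 − 54/2743·(0.983100+0.973800+0.958900))/(1+54/2743) = 2311/2500 ≈ 0.924400
step 5 [2.5y] bond c/2=3/80: DF=(854321/800000 − 3/80·(0.983100+0.973800+0.958900+0.924400))/(1+3/80) = 1781/2000 ≈ 0.890500

1 1/2 9831/10000
2 1 4869/5000
3 3/2 9589/10000
4 2 2311/2500
5 5/2 1781/2000
f(0.5y,2y) = ((9831/10000)/(2311/2500) − 1)/(3/2) = 587/13866 ≈ 4.2334%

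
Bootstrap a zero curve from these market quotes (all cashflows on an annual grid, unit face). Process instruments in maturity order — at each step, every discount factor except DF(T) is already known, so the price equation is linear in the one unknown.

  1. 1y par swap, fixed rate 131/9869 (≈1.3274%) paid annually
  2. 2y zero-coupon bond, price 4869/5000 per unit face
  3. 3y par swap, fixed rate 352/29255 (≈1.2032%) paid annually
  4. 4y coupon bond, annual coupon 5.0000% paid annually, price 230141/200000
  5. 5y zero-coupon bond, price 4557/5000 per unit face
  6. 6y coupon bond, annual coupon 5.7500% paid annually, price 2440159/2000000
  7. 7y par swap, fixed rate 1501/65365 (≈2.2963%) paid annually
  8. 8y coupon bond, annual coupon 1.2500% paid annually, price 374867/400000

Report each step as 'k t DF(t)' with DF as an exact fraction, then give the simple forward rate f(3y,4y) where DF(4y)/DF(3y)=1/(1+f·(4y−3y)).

step 1 [1y] swap r/1=131/9869: DF=(1 − 131/9869·(0))/(1+131/9869) = 9869/10000 ≈ 0.986900
step 2 [2y] zero: DF = P = 4869/5000 ≈ 0.973800
step 3 [3y] swap r/1=352/29255: DF=(1 − 352/29255·(0.986900+0.973800))/(1+352/29255) = 603/625 ≈ 0.964800
step 4 [4y] bond c/1=1/20: DF=(230141/200000 − 1/20·(0.986900+0.973800+0.964800))/(1+1/20) = 4783/5000 ≈ 0.956600
step 5 [5y] zero: DF = P = 4557/5000 ≈ 0.911400
step 6 [6y] bond c/1=23/400: DF=(2440159/2000000 − 23/400·(0.986900+0.973800+0.964800+0.956600+0.911400))/(1+23/400) = 8931/10000 ≈ 0.893100
step 7 [7y] swap r/1=1501/65365: DF=(1 − 1501/65365·(0.986900+0.973800+0.964800+0.956600+0.911400+0.893100))/(1+1501/65365) = 8499/10000 ≈ 0.849900
step 8 [8y] bond c/1=1/80: DF=(374867/400000 − 1/80·(0.986900+0.973800+0.964800+0.956600+0.911400+0.893100+0.849900))/(1+1/80) = 8449/10000 ≈ 0.844900

1 1 9869/10000
2 2 4869/5000
3 3 603/625
4 4 4783/5000
5 5 4557/5000
6 6 8931/10000
7 7 8499/10000
8 8 8449/10000
f(3y,4y) = ((603/625)/(4783/5000) − 1)/(1) = 41/4783 ≈ 0.8572%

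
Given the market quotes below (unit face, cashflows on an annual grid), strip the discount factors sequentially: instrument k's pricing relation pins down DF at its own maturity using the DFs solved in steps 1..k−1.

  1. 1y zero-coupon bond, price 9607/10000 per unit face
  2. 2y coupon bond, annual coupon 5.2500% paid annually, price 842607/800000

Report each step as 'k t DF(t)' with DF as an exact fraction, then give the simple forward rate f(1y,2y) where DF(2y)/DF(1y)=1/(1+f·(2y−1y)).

step 1 [1y] zero: DF = P = 9607/10000 ≈ 0.960700
step 2 [2y] bond c/1=21/400: DF=(842607/800000 − 21/400·(0.960700))/(1+21/400) = 1191/1250 ≈ 0.952800

1 1 9607/10000
2 2 1191/1250
f(1y,2y) = ((9607/10000)/(1191/1250) − 1)/(1) = 79/9528 ≈ 0.8291%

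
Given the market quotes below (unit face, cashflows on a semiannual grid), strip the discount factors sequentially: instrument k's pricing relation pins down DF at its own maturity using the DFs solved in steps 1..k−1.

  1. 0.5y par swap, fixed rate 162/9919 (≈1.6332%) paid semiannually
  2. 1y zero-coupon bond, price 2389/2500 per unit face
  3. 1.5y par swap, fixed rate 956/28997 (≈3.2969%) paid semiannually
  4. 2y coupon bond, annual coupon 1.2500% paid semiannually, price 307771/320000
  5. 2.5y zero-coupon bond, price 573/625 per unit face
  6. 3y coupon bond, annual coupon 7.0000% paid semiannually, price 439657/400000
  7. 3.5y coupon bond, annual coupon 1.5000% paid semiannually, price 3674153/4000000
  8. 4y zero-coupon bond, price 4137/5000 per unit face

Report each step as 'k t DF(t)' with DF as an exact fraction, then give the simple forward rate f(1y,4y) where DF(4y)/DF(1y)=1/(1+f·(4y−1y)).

1 1/2 9919/10000
2 1 2389/2500
3 3/2 4761/5000
4 2 4689/5000
5 5/2 573/625
6 3 2253/2500
7 7/2 1087/1250
8 4 4137/5000
f(1y,4y) = ((2389/2500)/(4137/5000) − 1)/(3) = 641/12411 ≈ 5.1648%

step 1 [0.5y] swap r/2=81/9919: DF=(1 − 81/9919·(0))/(1+81/9919) = 9919/10000 ≈ 0.991900
step 2 [1y] zero: DF = P = 2389/2500 ≈ 0.955600
step 3 [1.5y] swap r/2=478/28997: DF=(1 − 478/28997·(0.991900+0.955600))/(1+478/28997) = 4761/5000 ≈ 0.952200
step 4 [2y] bond c/2=1/160: DF=(307771/320000 − 1/160·(0.991900+0.955600+0.952200))/(1+1/160) = 4689/5000 ≈ 0.937800
step 5 [2.5y] zero: DF = P = 573/625 ≈ 0.916800
step 6 [3y] bond c/2=7/200: DF=(439657/400000 − 7/200·(0.991900+0.955600+0.952200+0.937800+0.916800))/(1+7/200) = 2253/2500 ≈ 0.901200
step 7 [3.5y] bond c/2=3/400: DF=(3674153/4000000 − 3/400·(0.991900+0.955600+0.952200+0.937800+0.916800+0.901200))/(1+3/400) = 1087/1250 ≈ 0.869600
step 8 [4y] zero: DF = P = 4137/5000 ≈ 0.827400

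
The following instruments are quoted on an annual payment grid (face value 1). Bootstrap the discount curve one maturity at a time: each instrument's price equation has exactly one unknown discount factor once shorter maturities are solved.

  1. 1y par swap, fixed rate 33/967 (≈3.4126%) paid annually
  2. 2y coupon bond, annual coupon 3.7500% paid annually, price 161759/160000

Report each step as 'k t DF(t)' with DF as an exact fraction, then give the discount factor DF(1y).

step 1 [1y] swap r/1=33/967: DF=(1 − 33/967·(0))/(1+33/967) = 967/1000 ≈ 0.967000
step 2 [2y] bond c/1=3/80: DF=(161759/160000 − 3/80·(0.967000))/(1+3/80) = 1879/2000 ≈ 0.939500

1 1 967/1000
2 2 1879/2000
DF(1y) = 967/1000 ≈ 0.967000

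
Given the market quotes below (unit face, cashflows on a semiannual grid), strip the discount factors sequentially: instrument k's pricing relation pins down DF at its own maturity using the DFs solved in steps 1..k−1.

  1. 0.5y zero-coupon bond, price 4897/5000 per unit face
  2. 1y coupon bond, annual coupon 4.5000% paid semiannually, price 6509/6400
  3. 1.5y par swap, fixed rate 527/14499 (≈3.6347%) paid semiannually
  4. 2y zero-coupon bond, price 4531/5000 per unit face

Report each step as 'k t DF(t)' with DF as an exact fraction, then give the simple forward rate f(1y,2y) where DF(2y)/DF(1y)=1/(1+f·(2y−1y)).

step 1 [0.5y] zero: DF = P = 4897/5000 ≈ 0.979400
step 2 [1y] bond c/2=9/400: DF=(6509/6400 − 9/400·(0.979400))/(1+9/400) = 9731/10000 ≈ 0.973100
step 3 [1.5y] swap r/2=527/28998: DF=(1 − 527/28998·(0.979400+0.973100))/(1+527/28998) = 9473/10000 ≈ 0.947300
step 4 [2y] zero: DF = P = 4531/5000 ≈ 0.906200

1 1/2 4897/5000
2 1 9731/10000
3 3/2 9473/10000
4 2 4531/5000
f(1y,2y) = ((9731/10000)/(4531/5000) − 1)/(1) = 669/9062 ≈ 7.3825%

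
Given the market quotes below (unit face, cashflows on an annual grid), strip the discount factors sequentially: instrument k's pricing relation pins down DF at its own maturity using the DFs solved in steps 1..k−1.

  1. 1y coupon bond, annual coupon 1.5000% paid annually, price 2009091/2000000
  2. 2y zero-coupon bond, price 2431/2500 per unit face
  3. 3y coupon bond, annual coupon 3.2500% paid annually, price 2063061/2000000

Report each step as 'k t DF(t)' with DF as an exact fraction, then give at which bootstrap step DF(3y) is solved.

step 1 [1y] bond c/1=3/200: DF=(2009091/2000000 − 3/200·(0))/(1+3/200) = 9897/10000 ≈ 0.989700
step 2 [2y] zero: DF = P = 2431/2500 ≈ 0.972400
step 3 [3y] bond c/1=13/400: DF=(2063061/2000000 − 13/400·(0.989700+0.972400))/(1+13/400) = 9373/10000 ≈ 0.937300

1 1 9897/10000
2 2 2431/2500
3 3 9373/10000
DF(3y) is solved at step 3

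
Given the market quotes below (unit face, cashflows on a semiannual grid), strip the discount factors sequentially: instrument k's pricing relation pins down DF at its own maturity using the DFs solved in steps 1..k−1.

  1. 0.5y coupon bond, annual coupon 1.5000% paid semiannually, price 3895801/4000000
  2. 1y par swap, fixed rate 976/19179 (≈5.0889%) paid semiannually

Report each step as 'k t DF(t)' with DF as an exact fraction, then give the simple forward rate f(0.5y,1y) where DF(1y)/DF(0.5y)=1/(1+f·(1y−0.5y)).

step 1 [0.5y] bond c/2=3/400: DF=(3895801/4000000 − 3/400·(0))/(1+3/400) = 9667/10000 ≈ 0.966700
step 2 [1y] swap r/2=488/19179: DF=(1 − 488/19179·(0.966700))/(1+488/19179) = 1189/1250 ≈ 0.951200

1 1/2 9667/10000
2 1 1189/1250
f(0.5y,1y) = ((9667/10000)/(1189/1250) − 1)/(1/2) = 155/4756 ≈ 3.2590%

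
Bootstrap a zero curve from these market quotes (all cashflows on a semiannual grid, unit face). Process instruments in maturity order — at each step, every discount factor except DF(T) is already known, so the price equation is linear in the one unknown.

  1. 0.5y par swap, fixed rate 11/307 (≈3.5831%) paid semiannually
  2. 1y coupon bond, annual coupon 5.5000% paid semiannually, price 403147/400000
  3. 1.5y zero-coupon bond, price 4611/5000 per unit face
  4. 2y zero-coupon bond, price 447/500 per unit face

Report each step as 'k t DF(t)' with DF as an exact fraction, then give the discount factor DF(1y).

1 1/2 614/625
2 1 4773/5000
3 3/2 4611/5000
4 2 447/500
DF(1y) = 4773/5000 ≈ 0.954600

step 1 [0.5y] swap r/2=11/614: DF=(1 − 11/614·(0))/(1+11/614) = 614/625 ≈ 0.982400
step 2 [1y] bond c/2=11/400: DF=(403147/400000 − 11/400·(0.982400))/(1+11/400) = 4773/5000 ≈ 0.954600
step 3 [1.5y] zero: DF = P = 4611/5000 ≈ 0.922200
step 4 [2y] zero: DF = P = 447/500 ≈ 0.894000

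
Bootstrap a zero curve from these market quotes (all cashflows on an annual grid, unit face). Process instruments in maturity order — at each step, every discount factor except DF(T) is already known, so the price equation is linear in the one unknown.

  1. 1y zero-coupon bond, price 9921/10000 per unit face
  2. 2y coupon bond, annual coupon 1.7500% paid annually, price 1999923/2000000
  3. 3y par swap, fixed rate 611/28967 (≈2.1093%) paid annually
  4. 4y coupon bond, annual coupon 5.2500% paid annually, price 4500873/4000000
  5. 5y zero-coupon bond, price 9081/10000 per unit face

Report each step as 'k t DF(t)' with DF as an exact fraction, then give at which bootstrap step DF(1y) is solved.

step 1 [1y] zero: DF = P = 9921/10000 ≈ 0.992100
step 2 [2y] bond c/1=7/400: DF=(1999923/2000000 − 7/400·(0.992100))/(1+7/400) = 9657/10000 ≈ 0.965700
step 3 [3y] swap r/1=611/28967: DF=(1 − 611/28967·(0.992100+0.965700))/(1+611/28967) = 9389/10000 ≈ 0.938900
step 4 [4y] bond c/1=21/400: DF=(4500873/4000000 − 21/400·(0.992100+0.965700+0.938900))/(1+21/400) = 4623/5000 ≈ 0.924600
step 5 [5y] zero: DF = P = 9081/10000 ≈ 0.908100

1 1 9921/10000
2 2 9657/10000
3 3 9389/10000
4 4 4623/5000
5 5 9081/10000
DF(1y) is solved at step 1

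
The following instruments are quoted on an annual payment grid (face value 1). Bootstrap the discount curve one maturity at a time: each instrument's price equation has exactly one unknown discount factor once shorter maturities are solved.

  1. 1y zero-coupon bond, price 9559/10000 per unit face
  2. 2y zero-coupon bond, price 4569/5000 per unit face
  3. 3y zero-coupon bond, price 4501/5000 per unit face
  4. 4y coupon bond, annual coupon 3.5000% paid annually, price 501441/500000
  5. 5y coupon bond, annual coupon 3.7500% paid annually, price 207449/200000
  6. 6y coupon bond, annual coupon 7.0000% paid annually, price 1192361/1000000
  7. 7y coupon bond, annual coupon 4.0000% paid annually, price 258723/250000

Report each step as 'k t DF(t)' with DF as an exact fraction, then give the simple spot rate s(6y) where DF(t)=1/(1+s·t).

1 1 9559/10000
2 2 4569/5000
3 3 4501/5000
4 4 8753/10000
5 5 217/250
6 6 8191/10000
7 7 79/100
s(6y) = (1/(8191/10000) − 1)/(6) = 603/16382 ≈ 3.6809%

step 1 [1y] zero: DF = P = 9559/10000 ≈ 0.955900
step 2 [2y] zero: DF = P = 4569/5000 ≈ 0.913800
step 3 [3y] zero: DF = P = 4501/5000 ≈ 0.900200
step 4 [4y] bond c/1=7/200: DF=(501441/500000 − 7/200·(0.955900+0.913800+0.900200))/(1+7/200) = 8753/10000 ≈ 0.875300
step 5 [5y] bond c/1=3/80: DF=(207449/200000 − 3/80·(0.955900+0.913800+0.900200+0.875300))/(1+3/80) = 217/250 ≈ 0.868000
step 6 [6y] bond c/1=7/100: DF=(1192361/1000000 − 7/100·(0.955900+0.913800+0.900200+0.875300+0.868000))/(1+7/100) = 8191/10000 ≈ 0.819100
step 7 [7y] bond c/1=1/25: DF=(258723/250000 − 1/25·(0.955900+0.913800+0.900200+0.875300+0.868000+0.819100))/(1+1/25) = 79/100 ≈ 0.790000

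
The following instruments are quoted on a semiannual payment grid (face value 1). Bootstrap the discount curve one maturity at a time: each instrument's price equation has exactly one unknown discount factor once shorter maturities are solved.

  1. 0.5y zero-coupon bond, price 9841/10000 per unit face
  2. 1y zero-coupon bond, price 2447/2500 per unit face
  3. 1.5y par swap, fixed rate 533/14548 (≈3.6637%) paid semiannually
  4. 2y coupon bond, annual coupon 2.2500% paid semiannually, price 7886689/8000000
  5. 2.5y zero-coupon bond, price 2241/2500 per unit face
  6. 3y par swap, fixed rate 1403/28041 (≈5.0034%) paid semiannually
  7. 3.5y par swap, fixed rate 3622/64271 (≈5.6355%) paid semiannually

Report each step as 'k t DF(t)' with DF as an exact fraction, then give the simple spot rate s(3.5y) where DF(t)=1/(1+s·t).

step 1 [0.5y] zero: DF = P = 9841/10000 ≈ 0.984100
step 2 [1y] zero: DF = P = 2447/2500 ≈ 0.978800
step 3 [1.5y] swap r/2=533/29096: DF=(1 − 533/29096·(0.984100+0.978800))/(1+533/29096) = 9467/10000 ≈ 0.946700
step 4 [2y] bond c/2=9/800: DF=(7886689/8000000 − 9/800·(0.984100+0.978800+0.946700))/(1+9/800) = 377/400 ≈ 0.942500
step 5 [2.5y] zero: DF = P = 2241/2500 ≈ 0.896400
step 6 [3y] swap r/2=1403/56082: DF=(1 − 1403/56082·(0.984100+0.978800+0.946700+0.942500+0.896400))/(1+1403/56082) = 8597/10000 ≈ 0.859700
step 7 [3.5y] swap r/2=1811/64271: DF=(1 − 1811/64271·(0.984100+0.978800+0.946700+0.942500+0.896400+0.859700))/(1+1811/64271) = 8189/10000 ≈ 0.818900

1 1/2 9841/10000
2 1 2447/2500
3 3/2 9467/10000
4 2 377/400
5 5/2 2241/2500
6 3 8597/10000
7 7/2 8189/10000
s(3.5y) = (1/(8189/10000) − 1)/(7/2) = 3622/57323 ≈ 6.3186%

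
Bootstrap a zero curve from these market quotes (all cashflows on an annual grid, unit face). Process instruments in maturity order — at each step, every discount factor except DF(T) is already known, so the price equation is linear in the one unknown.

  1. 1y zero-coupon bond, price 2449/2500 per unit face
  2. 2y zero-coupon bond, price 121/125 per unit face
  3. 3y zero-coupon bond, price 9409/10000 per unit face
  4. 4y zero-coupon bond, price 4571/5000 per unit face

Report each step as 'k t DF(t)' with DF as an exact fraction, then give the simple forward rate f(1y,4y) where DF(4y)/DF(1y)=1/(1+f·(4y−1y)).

1 1 2449/2500
2 2 121/125
3 3 9409/10000
4 4 4571/5000
f(1y,4y) = ((2449/2500)/(4571/5000) − 1)/(3) = 109/4571 ≈ 2.3846%

step 1 [1y] zero: DF = P = 2449/2500 ≈ 0.979600
step 2 [2y] zero: DF = P = 121/125 ≈ 0.968000
step 3 [3y] zero: DF = P = 9409/10000 ≈ 0.940900
step 4 [4y] zero: DF = P = 4571/5000 ≈ 0.914200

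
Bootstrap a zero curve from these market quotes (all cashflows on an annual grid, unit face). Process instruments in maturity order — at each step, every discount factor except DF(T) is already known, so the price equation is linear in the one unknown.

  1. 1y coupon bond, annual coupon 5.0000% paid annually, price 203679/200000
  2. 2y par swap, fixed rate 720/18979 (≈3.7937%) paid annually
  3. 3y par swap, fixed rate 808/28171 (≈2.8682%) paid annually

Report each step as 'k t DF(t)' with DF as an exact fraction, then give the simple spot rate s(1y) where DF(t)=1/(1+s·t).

step 1 [1y] bond c/1=1/20: DF=(203679/200000 − 1/20·(0))/(1+1/20) = 9699/10000 ≈ 0.969900
step 2 [2y] swap r/1=720/18979: DF=(1 − 720/18979·(0.969900))/(1+720/18979) = 116/125 ≈ 0.928000
step 3 [3y] swap r/1=808/28171: DF=(1 − 808/28171·(0.969900+0.928000))/(1+808/28171) = 1149/1250 ≈ 0.919200

1 1 9699/10000
2 2 116/125
3 3 1149/1250
s(1y) = (1/(9699/10000) − 1)/(1) = 301/9699 ≈ 3.1034%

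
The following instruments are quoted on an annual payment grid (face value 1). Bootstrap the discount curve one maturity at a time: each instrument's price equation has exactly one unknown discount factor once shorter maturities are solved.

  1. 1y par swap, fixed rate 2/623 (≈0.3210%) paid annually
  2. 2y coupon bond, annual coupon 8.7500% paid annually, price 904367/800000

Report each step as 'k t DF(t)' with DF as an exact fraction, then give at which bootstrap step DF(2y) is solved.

step 1 [1y] swap r/1=2/623: DF=(1 − 2/623·(0))/(1+2/623) = 623/625 ≈ 0.996800
step 2 [2y] bond c/1=7/80: DF=(904367/800000 − 7/80·(0.996800))/(1+7/80) = 9593/10000 ≈ 0.959300

1 1 623/625
2 2 9593/10000
DF(2y) is solved at step 2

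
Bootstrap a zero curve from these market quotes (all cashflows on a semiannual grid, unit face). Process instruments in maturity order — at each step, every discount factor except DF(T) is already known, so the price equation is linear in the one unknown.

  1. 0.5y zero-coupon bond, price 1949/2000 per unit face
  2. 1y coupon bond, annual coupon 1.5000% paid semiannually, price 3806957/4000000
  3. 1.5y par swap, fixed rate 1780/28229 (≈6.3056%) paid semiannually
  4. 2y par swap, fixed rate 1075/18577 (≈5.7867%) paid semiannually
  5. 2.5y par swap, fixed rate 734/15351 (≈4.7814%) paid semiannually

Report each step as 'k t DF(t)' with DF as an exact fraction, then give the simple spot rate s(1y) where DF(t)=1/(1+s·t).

step 1 [0.5y] zero: DF = P = 1949/2000 ≈ 0.974500
step 2 [1y] bond c/2=3/400: DF=(3806957/4000000 − 3/400·(0.974500))/(1+3/400) = 4687/5000 ≈ 0.937400
step 3 [1.5y] swap r/2=890/28229: DF=(1 − 890/28229·(0.974500+0.937400))/(1+890/28229) = 911/1000 ≈ 0.911000
step 4 [2y] swap r/2=1075/37154: DF=(1 − 1075/37154·(0.974500+0.937400+0.911000))/(1+1075/37154) = 357/400 ≈ 0.892500
step 5 [2.5y] swap r/2=367/15351: DF=(1 − 367/15351·(0.974500+0.937400+0.911000+0.892500))/(1+367/15351) = 8899/10000 ≈ 0.889900

1 1/2 1949/2000
2 1 4687/5000
3 3/2 911/1000
4 2 357/400
5 5/2 8899/10000
s(1y) = (1/(4687/5000) − 1)/(1) = 313/4687 ≈ 6.6780%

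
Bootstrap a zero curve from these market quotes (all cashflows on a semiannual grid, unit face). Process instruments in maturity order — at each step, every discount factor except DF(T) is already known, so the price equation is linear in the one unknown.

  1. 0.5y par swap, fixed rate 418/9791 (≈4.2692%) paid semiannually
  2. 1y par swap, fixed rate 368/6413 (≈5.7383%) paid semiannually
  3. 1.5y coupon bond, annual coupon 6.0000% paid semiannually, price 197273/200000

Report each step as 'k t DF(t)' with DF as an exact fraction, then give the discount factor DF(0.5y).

step 1 [0.5y] swap r/2=209/9791: DF=(1 − 209/9791·(0))/(1+209/9791) = 9791/10000 ≈ 0.979100
step 2 [1y] swap r/2=184/6413: DF=(1 − 184/6413·(0.979100))/(1+184/6413) = 1181/1250 ≈ 0.944800
step 3 [1.5y] bond c/2=3/100: DF=(197273/200000 − 3/100·(0.979100+0.944800))/(1+3/100) = 1127/1250 ≈ 0.901600

1 1/2 9791/10000
2 1 1181/1250
3 3/2 1127/1250
DF(0.5y) = 9791/10000 ≈ 0.979100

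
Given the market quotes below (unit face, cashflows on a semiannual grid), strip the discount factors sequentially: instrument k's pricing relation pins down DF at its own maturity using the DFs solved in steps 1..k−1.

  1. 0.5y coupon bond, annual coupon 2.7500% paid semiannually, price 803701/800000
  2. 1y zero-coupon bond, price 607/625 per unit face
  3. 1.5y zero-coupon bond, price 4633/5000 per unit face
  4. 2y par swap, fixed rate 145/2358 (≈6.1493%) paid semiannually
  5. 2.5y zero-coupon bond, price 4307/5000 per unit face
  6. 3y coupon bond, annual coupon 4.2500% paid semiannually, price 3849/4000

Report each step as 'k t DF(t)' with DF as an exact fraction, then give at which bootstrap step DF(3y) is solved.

step 1 [0.5y] bond c/2=11/800: DF=(803701/800000 − 11/800·(0))/(1+11/800) = 991/1000 ≈ 0.991000
step 2 [1y] zero: DF = P = 607/625 ≈ 0.971200
step 3 [1.5y] zero: DF = P = 4633/5000 ≈ 0.926600
step 4 [2y] swap r/2=145/4716: DF=(1 − 145/4716·(0.991000+0.971200+0.926600))/(1+145/4716) = 221/250 ≈ 0.884000
step 5 [2.5y] zero: DF = P = 4307/5000 ≈ 0.861400
step 6 [3y] bond c/2=17/800: DF=(3849/4000 − 17/800·(0.991000+0.971200+0.926600+0.884000+0.861400))/(1+17/800) = 4229/5000 ≈ 0.845800

1 1/2 991/1000
2 1 607/625
3 3/2 4633/5000
4 2 221/250
5 5/2 4307/5000
6 3 4229/5000
DF(3y) is solved at step 6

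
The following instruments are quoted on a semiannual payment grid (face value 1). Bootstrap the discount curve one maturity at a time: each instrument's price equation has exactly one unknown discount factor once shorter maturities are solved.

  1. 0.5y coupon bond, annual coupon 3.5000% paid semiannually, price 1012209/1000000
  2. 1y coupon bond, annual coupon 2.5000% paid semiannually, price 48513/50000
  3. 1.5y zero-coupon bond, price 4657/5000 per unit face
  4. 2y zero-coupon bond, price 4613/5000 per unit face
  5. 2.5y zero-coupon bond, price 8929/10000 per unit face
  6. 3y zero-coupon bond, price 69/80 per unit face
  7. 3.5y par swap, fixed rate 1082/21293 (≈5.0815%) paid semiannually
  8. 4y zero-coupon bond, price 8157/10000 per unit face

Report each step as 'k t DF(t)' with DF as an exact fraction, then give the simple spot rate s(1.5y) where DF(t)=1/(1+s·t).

step 1 [0.5y] bond c/2=7/400: DF=(1012209/1000000 − 7/400·(0))/(1+7/400) = 2487/2500 ≈ 0.994800
step 2 [1y] bond c/2=1/80: DF=(48513/50000 − 1/80·(0.994800))/(1+1/80) = 473/500 ≈ 0.946000
step 3 [1.5y] zero: DF = P = 4657/5000 ≈ 0.931400
step 4 [2y] zero: DF = P = 4613/5000 ≈ 0.922600
step 5 [2.5y] zero: DF = P = 8929/10000 ≈ 0.892900
step 6 [3y] zero: DF = P = 69/80 ≈ 0.862500
step 7 [3.5y] swap r/2=541/21293: DF=(1 − 541/21293·(0.994800+0.946000+0.931400+0.922600+0.892900+0.862500))/(1+541/21293) = 8377/10000 ≈ 0.837700
step 8 [4y] zero: DF = P = 8157/10000 ≈ 0.815700

1 1/2 2487/2500
2 1 473/500
3 3/2 4657/5000
4 2 4613/5000
5 5/2 8929/10000
6 3 69/80
7 7/2 8377/10000
8 4 8157/10000
s(1.5y) = (1/(4657/5000) − 1)/(3/2) = 686/13971 ≈ 4.9102%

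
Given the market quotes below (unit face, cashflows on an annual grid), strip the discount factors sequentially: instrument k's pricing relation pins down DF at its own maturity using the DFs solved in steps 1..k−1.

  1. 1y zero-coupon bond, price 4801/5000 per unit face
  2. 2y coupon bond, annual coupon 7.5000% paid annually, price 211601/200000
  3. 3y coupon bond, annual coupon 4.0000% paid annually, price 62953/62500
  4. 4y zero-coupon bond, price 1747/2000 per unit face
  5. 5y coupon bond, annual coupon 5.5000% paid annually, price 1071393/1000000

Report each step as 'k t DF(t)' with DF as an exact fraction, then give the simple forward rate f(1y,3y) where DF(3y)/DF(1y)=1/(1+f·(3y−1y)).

step 1 [1y] zero: DF = P = 4801/5000 ≈ 0.960200
step 2 [2y] bond c/1=3/40: DF=(211601/200000 − 3/40·(0.960200))/(1+3/40) = 2293/2500 ≈ 0.917200
step 3 [3y] bond c/1=1/25: DF=(62953/62500 − 1/25·(0.960200+0.917200))/(1+1/25) = 8963/10000 ≈ 0.896300
step 4 [4y] zero: DF = P = 1747/2000 ≈ 0.873500
step 5 [5y] bond c/1=11/200: DF=(1071393/1000000 − 11/200·(0.960200+0.917200+0.896300+0.873500))/(1+11/200) = 4127/5000 ≈ 0.825400

1 1 4801/5000
2 2 2293/2500
3 3 8963/10000
4 4 1747/2000
5 5 4127/5000
f(1y,3y) = ((4801/5000)/(8963/10000) − 1)/(2) = 639/17926 ≈ 3.5647%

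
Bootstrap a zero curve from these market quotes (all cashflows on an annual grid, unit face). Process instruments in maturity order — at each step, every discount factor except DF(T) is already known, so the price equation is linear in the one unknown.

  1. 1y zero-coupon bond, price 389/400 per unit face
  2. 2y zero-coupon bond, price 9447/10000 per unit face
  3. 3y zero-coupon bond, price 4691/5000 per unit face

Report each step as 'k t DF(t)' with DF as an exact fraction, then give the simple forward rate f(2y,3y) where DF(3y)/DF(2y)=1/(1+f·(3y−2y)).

step 1 [1y] zero: DF = P = 389/400 ≈ 0.972500
step 2 [2y] zero: DF = P = 9447/10000 ≈ 0.944700
step 3 [3y] zero: DF = P = 4691/5000 ≈ 0.938200

1 1 389/400
2 2 9447/10000
3 3 4691/5000
f(2y,3y) = ((9447/10000)/(4691/5000) − 1)/(1) = 65/9382 ≈ 0.6928%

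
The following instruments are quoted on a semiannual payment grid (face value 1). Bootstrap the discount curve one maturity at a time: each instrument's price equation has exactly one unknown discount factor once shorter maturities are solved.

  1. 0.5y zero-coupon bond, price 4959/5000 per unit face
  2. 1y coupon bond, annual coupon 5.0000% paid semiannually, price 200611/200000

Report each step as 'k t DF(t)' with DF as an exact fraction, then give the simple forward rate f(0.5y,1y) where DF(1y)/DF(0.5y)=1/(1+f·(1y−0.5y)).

step 1 [0.5y] zero: DF = P = 4959/5000 ≈ 0.991800
step 2 [1y] bond c/2=1/40: DF=(200611/200000 − 1/40·(0.991800))/(1+1/40) = 1193/1250 ≈ 0.954400

1 1/2 4959/5000
2 1 1193/1250
f(0.5y,1y) = ((4959/5000)/(1193/1250) − 1)/(1/2) = 187/2386 ≈ 7.8374%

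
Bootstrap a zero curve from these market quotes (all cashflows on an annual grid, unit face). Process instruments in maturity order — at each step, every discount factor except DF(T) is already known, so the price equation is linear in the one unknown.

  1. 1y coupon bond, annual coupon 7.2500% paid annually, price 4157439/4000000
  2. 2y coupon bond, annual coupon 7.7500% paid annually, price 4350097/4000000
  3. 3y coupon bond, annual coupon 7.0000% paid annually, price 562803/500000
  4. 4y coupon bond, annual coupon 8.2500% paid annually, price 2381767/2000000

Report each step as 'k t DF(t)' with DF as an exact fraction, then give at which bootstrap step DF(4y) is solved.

step 1 [1y] bond c/1=29/400: DF=(4157439/4000000 − 29/400·(0))/(1+29/400) = 9691/10000 ≈ 0.969100
step 2 [2y] bond c/1=31/400: DF=(4350097/4000000 − 31/400·(0.969100))/(1+31/400) = 2349/2500 ≈ 0.939600
step 3 [3y] bond c/1=7/100: DF=(562803/500000 − 7/100·(0.969100+0.939600))/(1+7/100) = 9271/10000 ≈ 0.927100
step 4 [4y] bond c/1=33/400: DF=(2381767/2000000 − 33/400·(0.969100+0.939600+0.927100))/(1+33/400) = 221/250 ≈ 0.884000

1 1 9691/10000
2 2 2349/2500
3 3 9271/10000
4 4 221/250
DF(4y) is solved at step 4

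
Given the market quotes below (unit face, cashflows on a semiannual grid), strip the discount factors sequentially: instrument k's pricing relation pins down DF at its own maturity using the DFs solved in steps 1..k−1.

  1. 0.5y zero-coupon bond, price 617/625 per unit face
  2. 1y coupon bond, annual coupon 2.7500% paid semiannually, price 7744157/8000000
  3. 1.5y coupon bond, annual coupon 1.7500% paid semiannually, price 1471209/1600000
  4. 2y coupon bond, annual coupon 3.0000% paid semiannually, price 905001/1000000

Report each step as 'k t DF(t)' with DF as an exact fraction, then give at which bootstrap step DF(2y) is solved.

step 1 [0.5y] zero: DF = P = 617/625 ≈ 0.987200
step 2 [1y] bond c/2=11/800: DF=(7744157/8000000 − 11/800·(0.987200))/(1+11/800) = 1883/2000 ≈ 0.941500
step 3 [1.5y] bond c/2=7/800: DF=(1471209/1600000 − 7/800·(0.987200+0.941500))/(1+7/800) = 2237/2500 ≈ 0.894800
step 4 [2y] bond c/2=3/200: DF=(905001/1000000 − 3/200·(0.987200+0.941500+0.894800))/(1+3/200) = 8499/10000 ≈ 0.849900

1 1/2 617/625
2 1 1883/2000
3 3/2 2237/2500
4 2 8499/10000
DF(2y) is solved at step 4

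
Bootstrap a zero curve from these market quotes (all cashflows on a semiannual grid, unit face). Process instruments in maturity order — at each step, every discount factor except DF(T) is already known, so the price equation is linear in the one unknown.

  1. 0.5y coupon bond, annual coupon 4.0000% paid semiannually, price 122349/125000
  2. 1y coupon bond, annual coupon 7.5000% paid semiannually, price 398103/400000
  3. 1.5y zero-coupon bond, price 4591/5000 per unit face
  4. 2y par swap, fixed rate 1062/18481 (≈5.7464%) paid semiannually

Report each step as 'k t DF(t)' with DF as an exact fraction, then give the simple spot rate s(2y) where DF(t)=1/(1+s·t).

1 1/2 2399/2500
2 1 4623/5000
3 3/2 4591/5000
4 2 4469/5000
s(2y) = (1/(4469/5000) − 1)/(2) = 531/8938 ≈ 5.9409%

step 1 [0.5y] bond c/2=1/50: DF=(122349/125000 − 1/50·(0))/(1+1/50) = 2399/2500 ≈ 0.959600
step 2 [1y] bond c/2=3/80: DF=(398103/400000 − 3/80·(0.959600))/(1+3/80) = 4623/5000 ≈ 0.924600
step 3 [1.5y] zero: DF = P = 4591/5000 ≈ 0.918200
step 4 [2y] swap r/2=531/18481: DF=(1 − 531/18481·(0.959600+0.924600+0.918200))/(1+531/18481) = 4469/5000 ≈ 0.893800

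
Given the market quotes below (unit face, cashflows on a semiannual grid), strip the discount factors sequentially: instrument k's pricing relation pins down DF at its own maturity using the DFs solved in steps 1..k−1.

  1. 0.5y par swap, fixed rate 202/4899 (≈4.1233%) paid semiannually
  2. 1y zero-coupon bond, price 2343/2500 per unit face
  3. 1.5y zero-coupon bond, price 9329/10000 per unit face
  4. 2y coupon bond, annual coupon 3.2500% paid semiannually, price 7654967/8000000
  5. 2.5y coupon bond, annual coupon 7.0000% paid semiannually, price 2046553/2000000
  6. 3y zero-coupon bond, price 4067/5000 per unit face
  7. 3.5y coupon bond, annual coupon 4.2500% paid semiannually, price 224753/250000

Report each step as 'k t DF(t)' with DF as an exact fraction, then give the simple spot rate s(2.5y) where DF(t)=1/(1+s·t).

step 1 [0.5y] swap r/2=101/4899: DF=(1 − 101/4899·(0))/(1+101/4899) = 4899/5000 ≈ 0.979800
step 2 [1y] zero: DF = P = 2343/2500 ≈ 0.937200
step 3 [1.5y] zero: DF = P = 9329/10000 ≈ 0.932900
step 4 [2y] bond c/2=13/800: DF=(7654967/8000000 − 13/800·(0.979800+0.937200+0.932900))/(1+13/800) = 112/125 ≈ 0.896000
step 5 [2.5y] bond c/2=7/200: DF=(2046553/2000000 − 7/200·(0.979800+0.937200+0.932900+0.896000))/(1+7/200) = 431/500 ≈ 0.862000
step 6 [3y] zero: DF = P = 4067/5000 ≈ 0.813400
step 7 [3.5y] bond c/2=17/800: DF=(224753/250000 − 17/800·(0.979800+0.937200+0.932900+0.896000+0.862000+0.813400))/(1+17/800) = 307/400 ≈ 0.767500

1 1/2 4899/5000
2 1 2343/2500
3 3/2 9329/10000
4 2 112/125
5 5/2 431/500
6 3 4067/5000
7 7/2 307/400
s(2.5y) = (1/(431/500) − 1)/(5/2) = 138/2155 ≈ 6.4037%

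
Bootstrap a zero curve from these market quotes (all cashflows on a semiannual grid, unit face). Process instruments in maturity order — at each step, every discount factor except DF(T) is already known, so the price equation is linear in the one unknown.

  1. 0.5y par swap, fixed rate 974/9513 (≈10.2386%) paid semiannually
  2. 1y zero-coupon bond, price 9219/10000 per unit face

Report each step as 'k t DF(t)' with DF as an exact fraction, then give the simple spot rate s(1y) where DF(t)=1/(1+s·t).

1 1/2 9513/10000
2 1 9219/10000
s(1y) = (1/(9219/10000) − 1)/(1) = 781/9219 ≈ 8.4716%

step 1 [0.5y] swap r/2=487/9513: DF=(1 − 487/9513·(0))/(1+487/9513) = 9513/10000 ≈ 0.951300
step 2 [1y] zero: DF = P = 9219/10000 ≈ 0.921900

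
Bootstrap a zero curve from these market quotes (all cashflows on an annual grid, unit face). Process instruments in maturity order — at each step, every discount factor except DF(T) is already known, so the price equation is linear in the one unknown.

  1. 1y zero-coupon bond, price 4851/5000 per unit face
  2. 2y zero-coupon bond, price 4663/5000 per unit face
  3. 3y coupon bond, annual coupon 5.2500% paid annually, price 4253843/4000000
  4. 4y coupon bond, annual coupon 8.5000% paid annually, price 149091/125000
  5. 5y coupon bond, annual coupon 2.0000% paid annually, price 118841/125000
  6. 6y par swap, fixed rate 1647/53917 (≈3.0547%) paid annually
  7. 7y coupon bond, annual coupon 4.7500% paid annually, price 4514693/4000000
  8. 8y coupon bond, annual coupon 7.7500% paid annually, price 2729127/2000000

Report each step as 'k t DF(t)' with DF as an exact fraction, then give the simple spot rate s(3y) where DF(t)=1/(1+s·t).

step 1 [1y] zero: DF = P = 4851/5000 ≈ 0.970200
step 2 [2y] zero: DF = P = 4663/5000 ≈ 0.932600
step 3 [3y] bond c/1=21/400: DF=(4253843/4000000 − 21/400·(0.970200+0.932600))/(1+21/400) = 1831/2000 ≈ 0.915500
step 4 [4y] bond c/1=17/200: DF=(149091/125000 − 17/200·(0.970200+0.932600+0.915500))/(1+17/200) = 1757/2000 ≈ 0.878500
step 5 [5y] bond c/1=1/50: DF=(118841/125000 − 1/50·(0.970200+0.932600+0.915500+0.878500))/(1+1/50) = 2149/2500 ≈ 0.859600
step 6 [6y] swap r/1=1647/53917: DF=(1 − 1647/53917·(0.970200+0.932600+0.915500+0.878500+0.859600))/(1+1647/53917) = 8353/10000 ≈ 0.835300
step 7 [7y] bond c/1=19/400: DF=(4514693/4000000 − 19/400·(0.970200+0.932600+0.915500+0.878500+0.859600+0.835300))/(1+19/400) = 833/1000 ≈ 0.833000
step 8 [8y] bond c/1=31/400: DF=(2729127/2000000 − 31/400·(0.970200+0.932600+0.915500+0.878500+0.859600+0.835300+0.833000))/(1+31/400) = 8187/10000 ≈ 0.818700

1 1 4851/5000
2 2 4663/5000
3 3 1831/2000
4 4 1757/2000
5 5 2149/2500
6 6 8353/10000
7 7 833/1000
8 8 8187/10000
s(3y) = (1/(1831/2000) − 1)/(3) = 169/5493 ≈ 3.0766%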